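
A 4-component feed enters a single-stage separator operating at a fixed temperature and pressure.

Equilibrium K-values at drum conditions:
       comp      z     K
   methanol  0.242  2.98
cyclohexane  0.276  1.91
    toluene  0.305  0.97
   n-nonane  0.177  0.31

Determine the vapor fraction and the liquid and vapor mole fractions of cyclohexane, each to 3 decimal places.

Rachford–Rice: g(ψ) = Σ zᵢ(Kᵢ−1)/(1+ψ(Kᵢ−1)) = 0.
Check two-phase: ΣzᵢKᵢ = 1.599 > 1 and Σzᵢ/Kᵢ = 1.111 > 1, so g(0) = 0.599 > 0 and g(1) = -0.111 < 0.
Newton–Raphson from ψ = 0.65:
  ψ = 0.650: g = 0.1365, g' = -0.549 → ψ = 0.899
  ψ = 0.899: g = -0.0203, g' = -0.776 → ψ = 0.873
  ψ = 0.873: g = -0.0006, g' = -0.731 → ψ = 0.872
Converged at ψ = 0.872.
Compositions from xᵢ = zᵢ/(1+ψ(Kᵢ−1)), yᵢ = Kᵢxᵢ:
  methanol: x = 0.089, y = 0.265
  cyclohexane: x = 0.154, y = 0.294
  toluene: x = 0.313, y = 0.304
  n-nonane: x = 0.444, y = 0.138

ψ = 0.872, x_cyclohexane = 0.154, y_cyclohexane = 0.294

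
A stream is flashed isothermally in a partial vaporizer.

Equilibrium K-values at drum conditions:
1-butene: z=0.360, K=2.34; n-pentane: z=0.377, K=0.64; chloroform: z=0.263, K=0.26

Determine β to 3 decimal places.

β = 0.209

Rachford–Rice: g(β) = Σ zᵢ(Kᵢ−1)/(1+β(Kᵢ−1)) = 0.
g(0) = ΣzᵢKᵢ − 1 = 0.152 and g(1) = 1 − Σzᵢ/Kᵢ = -0.754, so a root lies in (0, 1).
Iterate (Newton) starting at β = 0.5:
  β = 0.500: g = -0.1856, g' = -0.667 → β = 0.222
  β = 0.222: g = -0.0085, g' = -0.648 → β = 0.209
Converged at β = 0.209.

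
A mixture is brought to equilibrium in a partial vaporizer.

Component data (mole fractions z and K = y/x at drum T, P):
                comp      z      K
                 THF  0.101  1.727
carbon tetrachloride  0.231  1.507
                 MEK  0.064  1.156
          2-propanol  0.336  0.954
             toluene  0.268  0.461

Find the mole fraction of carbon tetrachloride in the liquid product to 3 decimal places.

Material balance + equilibrium reduce to Σ zᵢ(Kᵢ−1)/(1+ψ(Kᵢ−1)) = 0.
Check two-phase: ΣzᵢKᵢ = 1.041 > 1 and Σzᵢ/Kᵢ = 1.201 > 1, so g(0) = 0.041 > 0 and g(1) = -0.201 < 0.
Iterate (Newton) starting at ψ = 0.47:
  ψ = 0.470: g = -0.0507, g' = -0.210 → ψ = 0.229
  ψ = 0.229: g = -0.0029, g' = -0.190 → ψ = 0.214
Converged at ψ = 0.214.
Compositions from xᵢ = zᵢ/(1+ψ(Kᵢ−1)), yᵢ = Kᵢxᵢ:
  THF: x = 0.087, y = 0.151
  carbon tetrachloride: x = 0.208, y = 0.314
  MEK: x = 0.062, y = 0.072
  2-propanol: x = 0.339, y = 0.324
  toluene: x = 0.303, y = 0.140

x_carbon tetrachloride = 0.208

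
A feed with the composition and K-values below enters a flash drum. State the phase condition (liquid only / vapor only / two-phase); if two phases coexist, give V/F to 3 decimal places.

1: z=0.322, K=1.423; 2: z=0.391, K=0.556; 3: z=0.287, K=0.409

ΣzᵢKᵢ = 0.793; Σzᵢ/Kᵢ = 1.631.
Since ΣzᵢKᵢ < 1 the mixture is below its bubble point — single liquid phase.

liquid only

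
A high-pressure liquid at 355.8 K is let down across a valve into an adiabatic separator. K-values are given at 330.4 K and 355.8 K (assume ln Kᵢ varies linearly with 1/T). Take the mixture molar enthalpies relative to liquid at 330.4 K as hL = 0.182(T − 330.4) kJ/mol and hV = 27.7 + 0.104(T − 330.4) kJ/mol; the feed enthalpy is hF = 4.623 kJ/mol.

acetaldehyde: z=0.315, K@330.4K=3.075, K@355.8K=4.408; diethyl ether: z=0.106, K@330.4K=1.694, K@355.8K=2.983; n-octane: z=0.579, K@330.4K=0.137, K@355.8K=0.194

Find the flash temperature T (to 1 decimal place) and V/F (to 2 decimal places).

T = 331.9 K, V/F = 0.16

Adiabatic flash: solve Rachford–Rice at each trial T, then check hF = ψ·hV(T) + (1−ψ)·hL(T).
  T = 330.4 K: K = (3.075, 1.694, 0.137), RR gives ψ = 0.144, H_out = 3.980 kJ/mol
  T = 355.8 K: K = (4.408, 2.983, 0.194), RR gives ψ = 0.328, H_out = 13.057 kJ/mol
  T = 343.1 K: K = (3.706, 2.272, 0.164), RR gives ψ = 0.249, H_out = 8.970 kJ/mol
  T = 336.8 K: K = (3.384, 1.969, 0.150), RR gives ψ = 0.201, H_out = 6.640 kJ/mol
  T = 333.6 K: K = (3.227, 1.828, 0.144), RR gives ψ = 0.174, H_out = 5.352 kJ/mol
  T = 332.0 K: K = (3.151, 1.760, 0.140), RR gives ψ = 0.159, H_out = 4.677 kJ/mol
Linear interpolation between T = 330.4 (H_out = 3.980) and T = 332.0 (H_out = 4.677) on hF = 4.623 gives T ≈ 331.9 K, at which ψ = 0.16.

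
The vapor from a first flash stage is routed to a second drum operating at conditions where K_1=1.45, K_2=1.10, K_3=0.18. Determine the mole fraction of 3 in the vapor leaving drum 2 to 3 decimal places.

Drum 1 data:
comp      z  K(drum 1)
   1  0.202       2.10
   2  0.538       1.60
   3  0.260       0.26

y_3 (drum 2) = 0.034

Drum 1:
Material balance + equilibrium reduce to Σ zᵢ(Kᵢ−1)/(1+ψ₁(Kᵢ−1)) = 0.
g(0) = ΣzᵢKᵢ − 1 = 0.353 and g(1) = 1 − Σzᵢ/Kᵢ = -0.432, so a root lies in (0, 1).
Newton iteration, ψ₁⁰ = 0.5:
  ψ₁ = 0.500: g = 0.0863, g' = -0.575 → ψ₁ = 0.650
  ψ₁ = 0.650: g = -0.0089, g' = -0.712 → ψ₁ = 0.637
Converged at ψ₁ = 0.637.
Drum-1 compositions:
  1: x = 0.119, y = 0.249
  2: x = 0.389, y = 0.623
  3: x = 0.492, y = 0.128
Drum-2 feed = drum-1 vapor: z₂ = (0.2494, 0.6227, 0.1279).
Drum 2:
Rachford–Rice: g(ψ₂) = Σ zᵢ(Kᵢ−1)/(1+ψ₂(Kᵢ−1)) = 0.
g(0) = ΣzᵢKᵢ − 1 = 0.070 and g(1) = 1 − Σzᵢ/Kᵢ = -0.449, so a root lies in (0, 1).
Newton–Raphson from ψ₂ = 0.34:
  ψ₂ = 0.340: g = 0.0121, g' = -0.209 → ψ₂ = 0.398
  ψ₂ = 0.398: g = -0.0006, g' = -0.232 → ψ₂ = 0.395
Converged at ψ₂ = 0.395.
  1: x = 0.212, y = 0.307
  2: x = 0.599, y = 0.659
  3: x = 0.189, y = 0.034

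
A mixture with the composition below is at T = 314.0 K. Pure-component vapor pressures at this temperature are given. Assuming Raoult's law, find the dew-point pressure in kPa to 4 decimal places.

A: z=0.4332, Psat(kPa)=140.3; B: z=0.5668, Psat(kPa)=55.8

Pdew = 75.4980 kPa

At the dew point ψ → 1, so Σzᵢ/Kᵢ = 1 with Kᵢ = Pᵢˢᵃᵗ/P ⇒ 1/P = Σzᵢ/Pᵢˢᵃᵗ.
1/P = 0.4332/140.3 + 0.5668/55.8 = 0.0132454 ⇒ P = 75.4980 kPa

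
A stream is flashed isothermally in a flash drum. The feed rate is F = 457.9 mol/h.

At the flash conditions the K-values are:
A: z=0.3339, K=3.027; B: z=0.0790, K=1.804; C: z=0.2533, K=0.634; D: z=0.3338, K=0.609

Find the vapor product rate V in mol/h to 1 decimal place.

Let β = V/F and solve Σ zᵢ(Kᵢ−1)/(1+β(Kᵢ−1)) = 0.
Feasibility: ΣzᵢKᵢ = 1.5171, Σzᵢ/Kᵢ = 1.1017 — both > 1, two phases present.
Iterate (Newton) starting at β = 0.5:
  β = 0.5000: g = 0.10574, g' = -0.4941 → β = 0.7140
  β = 0.7140: g = 0.01033, g' = -0.4101 → β = 0.7392
  β = 0.7392: g = 0.00007, g' = -0.4046 → β = 0.7394
Converged at β = 0.7394.
Then V = β·F = 0.7394·457.9 = 338.6 mol/h and L = F − V = 119.3 mol/h.

V = 338.6 mol/h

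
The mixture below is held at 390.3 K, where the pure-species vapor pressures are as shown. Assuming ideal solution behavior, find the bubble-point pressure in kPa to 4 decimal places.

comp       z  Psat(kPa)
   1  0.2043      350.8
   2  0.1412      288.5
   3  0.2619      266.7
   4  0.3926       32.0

At the bubble point ψ → 0, so ΣzᵢKᵢ = 1 with Kᵢ = Pᵢˢᵃᵗ/P ⇒ P = ΣzᵢPᵢˢᵃᵗ.
P = 0.2043·350.8 + 0.1412·288.5 + 0.2619·266.7 + 0.3926·32.0 = 194.8166 kPa

Pbub = 194.8166 kPa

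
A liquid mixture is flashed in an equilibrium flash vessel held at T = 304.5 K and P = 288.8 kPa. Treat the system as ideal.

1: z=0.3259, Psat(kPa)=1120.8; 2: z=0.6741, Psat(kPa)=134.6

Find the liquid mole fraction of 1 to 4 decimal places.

x_1 = 0.1564

Raoult's law: Kᵢ = Pᵢˢᵃᵗ/P = Pᵢˢᵃᵗ/288.8.
  K_1 = 1120.8/288.8 = 3.880886, K_2 = 134.6/288.8 = 0.466066
Material balance + equilibrium reduce to Σ zᵢ(Kᵢ−1)/(1+ψ(Kᵢ−1)) = 0.
g(0) = ΣzᵢKᵢ − 1 = 0.5790 and g(1) = 1 − Σzᵢ/Kᵢ = -0.5303, so a root lies in (0, 1).
Binary case is linear: z₁(K₁−1)(1+ψ(K₂−1)) + z₂(K₂−1)(1+ψ(K₁−1)) = 0
⇒ ψ = [z₁(K₁−1)+z₂(K₂−1)] / [−(K₁−1)(K₂−1)] = 0.57896/1.53820 = 0.3764
Compositions from xᵢ = zᵢ/(1+ψ(Kᵢ−1)), yᵢ = Kᵢxᵢ:
  1: x = 0.1564, y = 0.6068
  2: x = 0.8436, y = 0.3932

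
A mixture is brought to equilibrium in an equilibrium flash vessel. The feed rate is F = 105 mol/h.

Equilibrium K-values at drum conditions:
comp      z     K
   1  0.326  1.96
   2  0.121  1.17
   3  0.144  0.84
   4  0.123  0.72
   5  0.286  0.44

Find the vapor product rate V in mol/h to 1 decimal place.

V = 34.1 mol/h

Rachford–Rice: g(V/F) = Σ zᵢ(Kᵢ−1)/(1+V/F(Kᵢ−1)) = 0.
Feasibility: ΣzᵢKᵢ = 1.116, Σzᵢ/Kᵢ = 1.262 — both > 1, two phases present.
Newton–Raphson from V/F = 0.5:
  V/F = 0.500: g = -0.0571, g' = -0.331 → V/F = 0.327
  V/F = 0.327: g = -0.0007, g' = -0.327 → V/F = 0.325
Converged at V/F = 0.325.
Then V = V/F·F = 0.3251·105 = 34.1 mol/h and L = F − V = 70.9 mol/h.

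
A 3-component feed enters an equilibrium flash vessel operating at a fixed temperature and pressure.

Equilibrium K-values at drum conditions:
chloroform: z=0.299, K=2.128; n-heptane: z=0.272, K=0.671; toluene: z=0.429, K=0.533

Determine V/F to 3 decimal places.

V/F = 0.101

Rachford–Rice: g(V/F) = Σ zᵢ(Kᵢ−1)/(1+V/F(Kᵢ−1)) = 0.
Feasibility: ΣzᵢKᵢ = 1.047, Σzᵢ/Kᵢ = 1.351 — both > 1, two phases present.
Newton–Raphson from V/F = 0.42:
  V/F = 0.420: g = -0.1242, g' = -0.360 → V/F = 0.075
  V/F = 0.075: g = 0.0118, g' = -0.455 → V/F = 0.100
  V/F = 0.100: g = 0.0002, g' = -0.441 → V/F = 0.101
Converged at V/F = 0.101.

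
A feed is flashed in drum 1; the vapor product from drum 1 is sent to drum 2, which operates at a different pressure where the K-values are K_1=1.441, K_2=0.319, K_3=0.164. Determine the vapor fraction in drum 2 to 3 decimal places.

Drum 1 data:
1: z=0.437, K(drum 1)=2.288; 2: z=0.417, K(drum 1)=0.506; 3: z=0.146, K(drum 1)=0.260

Drum 1:
Rachford–Rice: g(ψ₁) = Σ zᵢ(Kᵢ−1)/(1+ψ₁(Kᵢ−1)) = 0.
Check two-phase: ΣzᵢKᵢ = 1.249 > 1 and Σzᵢ/Kᵢ = 1.577 > 1, so g(0) = 0.249 > 0 and g(1) = -0.577 < 0.
Newton iteration, ψ₁⁰ = 0.58:
  ψ₁ = 0.580: g = -0.1558, g' = -0.683 → ψ₁ = 0.352
  ψ₁ = 0.352: g = -0.0080, g' = -0.639 → ψ₁ = 0.339
Converged at ψ₁ = 0.339.
Drum-1 compositions:
  1: x = 0.304, y = 0.696
  2: x = 0.501, y = 0.253
  3: x = 0.195, y = 0.051
Drum-2 feed = drum-1 vapor: z₂ = (0.6958, 0.2535, 0.0507).
Drum 2:
Rachford–Rice: g(ψ₂) = Σ zᵢ(Kᵢ−1)/(1+ψ₂(Kᵢ−1)) = 0.
g(0) = ΣzᵢKᵢ − 1 = 0.092 and g(1) = 1 − Σzᵢ/Kᵢ = -0.587, so a root lies in (0, 1).
Newton iteration, ψ₂⁰ = 0.5:
  ψ₂ = 0.500: g = -0.0831, g' = -0.466 → ψ₂ = 0.322
  ψ₂ = 0.322: g = -0.0102, g' = -0.363 → ψ₂ = 0.293
Converged at ψ₂ = 0.293.
  1: x = 0.616, y = 0.888
  2: x = 0.317, y = 0.101
  3: x = 0.067, y = 0.011

V/F (drum 2) = 0.293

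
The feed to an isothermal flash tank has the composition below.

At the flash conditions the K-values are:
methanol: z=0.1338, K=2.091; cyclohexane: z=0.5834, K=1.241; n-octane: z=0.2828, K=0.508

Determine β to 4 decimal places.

β = 0.6606

Let β = V/F and solve Σ zᵢ(Kᵢ−1)/(1+β(Kᵢ−1)) = 0.
g(0) = ΣzᵢKᵢ − 1 = 0.1474 and g(1) = 1 − Σzᵢ/Kᵢ = -0.0908, so a root lies in (0, 1).
Newton iteration, β⁰ = 0.5:
  β = 0.5000: g = 0.03540, g' = -0.2141 → β = 0.6654
  β = 0.6654: g = -0.00110, g' = -0.2299 → β = 0.6606
Converged at β = 0.6606.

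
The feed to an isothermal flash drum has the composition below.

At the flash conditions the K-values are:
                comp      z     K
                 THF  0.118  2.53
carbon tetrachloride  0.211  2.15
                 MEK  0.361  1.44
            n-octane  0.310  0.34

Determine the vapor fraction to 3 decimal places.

ψ = 0.641

Let ψ = V/F and solve Σ zᵢ(Kᵢ−1)/(1+ψ(Kᵢ−1)) = 0.
Feasibility: ΣzᵢKᵢ = 1.377, Σzᵢ/Kᵢ = 1.307 — both > 1, two phases present.
Newton–Raphson from ψ = 0.5:
  ψ = 0.500: g = 0.0812, g' = -0.549 → ψ = 0.648
  ψ = 0.648: g = -0.0041, g' = -0.616 → ψ = 0.641
Converged at ψ = 0.641.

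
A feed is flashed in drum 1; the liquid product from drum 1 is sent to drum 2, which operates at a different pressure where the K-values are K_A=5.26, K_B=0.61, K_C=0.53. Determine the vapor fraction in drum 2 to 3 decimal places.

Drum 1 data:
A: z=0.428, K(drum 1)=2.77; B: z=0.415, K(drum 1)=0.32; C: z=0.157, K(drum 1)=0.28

Drum 1:
Material balance + equilibrium reduce to Σ zᵢ(Kᵢ−1)/(1+ψ₁(Kᵢ−1)) = 0.
Check two-phase: ΣzᵢKᵢ = 1.362 > 1 and Σzᵢ/Kᵢ = 2.012 > 1, so g(0) = 0.362 > 0 and g(1) = -1.012 < 0.
Iterate (Newton) starting at ψ₁ = 0.5:
  ψ₁ = 0.500: g = -0.2023, g' = -1.017 → ψ₁ = 0.301
  ψ₁ = 0.301: g = -0.0049, g' = -1.007 → ψ₁ = 0.296
Converged at ψ₁ = 0.296.
Drum-1 compositions:
  A: x = 0.281, y = 0.778
  B: x = 0.520, y = 0.166
  C: x = 0.200, y = 0.056
Drum-2 feed = drum-1 liquid: z₂ = (0.2808, 0.5196, 0.1995).
Drum 2:
Iterate (Newton) starting at ψ₂ = 0.34:
  ψ₂ = 0.340: g = 0.1433, g' = -1.018 → ψ₂ = 0.481
  ψ₂ = 0.481: g = 0.0218, g' = -0.742 → ψ₂ = 0.510
  ψ₂ = 0.510: g = 0.0005, g' = -0.705 → ψ₂ = 0.511
Converged at ψ₂ = 0.511.
  A: x = 0.088, y = 0.465
  B: x = 0.649, y = 0.396
  C: x = 0.263, y = 0.139

V/F (drum 2) = 0.511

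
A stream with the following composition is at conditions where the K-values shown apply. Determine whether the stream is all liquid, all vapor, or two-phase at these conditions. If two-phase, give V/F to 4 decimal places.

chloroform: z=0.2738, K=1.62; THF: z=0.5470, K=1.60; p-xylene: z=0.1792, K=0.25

two-phase, V/F = 0.7990

ΣzᵢKᵢ = 1.3636; Σzᵢ/Kᵢ = 1.2277.
Both exceed 1, so a two-phase solution exists.
Iterate (Newton) starting at ψ = 0.53:
  ψ = 0.5300: g = 0.15371, g' = -0.4507 → ψ = 0.8711
  ψ = 0.8711: g = -0.06190, g' = -0.9680 → ψ = 0.8071
  ψ = 0.8071: g = -0.00630, g' = -0.7833 → ψ = 0.7991
  ψ = 0.7991: g = -0.00007, g' = -0.7649 → ψ = 0.7990
Converged at ψ = 0.7990.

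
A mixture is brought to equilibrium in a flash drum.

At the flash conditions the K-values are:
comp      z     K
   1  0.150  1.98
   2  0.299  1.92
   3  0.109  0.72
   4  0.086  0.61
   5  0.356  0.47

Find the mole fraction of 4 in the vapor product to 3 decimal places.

y_4 = 0.062

Rachford–Rice: g(ψ) = Σ zᵢ(Kᵢ−1)/(1+ψ(Kᵢ−1)) = 0.
Check two-phase: ΣzᵢKᵢ = 1.169 > 1 and Σzᵢ/Kᵢ = 1.281 > 1, so g(0) = 0.169 > 0 and g(1) = -0.281 < 0.
Iterate (Newton) starting at ψ = 0.68:
  ψ = 0.680: g = -0.1209, g' = -0.429 → ψ = 0.398
  ψ = 0.398: g = -0.0062, g' = -0.400 → ψ = 0.383
Converged at ψ = 0.383.
Compositions from xᵢ = zᵢ/(1+ψ(Kᵢ−1)), yᵢ = Kᵢxᵢ:
  1: x = 0.109, y = 0.216
  2: x = 0.221, y = 0.425
  3: x = 0.122, y = 0.088
  4: x = 0.101, y = 0.062
  5: x = 0.447, y = 0.210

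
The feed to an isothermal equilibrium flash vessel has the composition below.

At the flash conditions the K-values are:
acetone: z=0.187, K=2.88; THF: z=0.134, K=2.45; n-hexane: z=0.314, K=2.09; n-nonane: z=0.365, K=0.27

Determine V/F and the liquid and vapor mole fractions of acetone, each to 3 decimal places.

Material balance + equilibrium reduce to Σ zᵢ(Kᵢ−1)/(1+V/F(Kᵢ−1)) = 0.
Check two-phase: ΣzᵢKᵢ = 1.622 > 1 and Σzᵢ/Kᵢ = 1.622 > 1, so g(0) = 0.622 > 0 and g(1) = -0.622 < 0.
Newton iteration, V/F⁰ = 0.62:
  V/F = 0.620: g = -0.0179, g' = -1.001 → V/F = 0.602
Converged at V/F = 0.602.
Compositions from xᵢ = zᵢ/(1+V/F(Kᵢ−1)), yᵢ = Kᵢxᵢ:
  acetone: x = 0.088, y = 0.253
  THF: x = 0.072, y = 0.175
  n-hexane: x = 0.190, y = 0.396
  n-nonane: x = 0.651, y = 0.176

V/F = 0.602, x_acetone = 0.088, y_acetone = 0.253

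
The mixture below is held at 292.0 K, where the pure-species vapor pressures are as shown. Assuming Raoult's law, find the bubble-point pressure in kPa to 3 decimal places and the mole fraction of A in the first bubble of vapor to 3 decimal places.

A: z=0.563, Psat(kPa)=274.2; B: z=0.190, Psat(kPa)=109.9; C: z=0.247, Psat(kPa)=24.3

At the bubble point ψ → 0, so ΣzᵢKᵢ = 1 with Kᵢ = Pᵢˢᵃᵗ/P ⇒ P = ΣzᵢPᵢˢᵃᵗ.
P = 0.563·274.2 + 0.190·109.9 + 0.247·24.3 = 181.258 kPa
yᵢ = zᵢPᵢˢᵃᵗ/P ⇒ y_A = 0.563·274.2/181.258 = 0.852

Pbub = 181.258 kPa, y_A = 0.852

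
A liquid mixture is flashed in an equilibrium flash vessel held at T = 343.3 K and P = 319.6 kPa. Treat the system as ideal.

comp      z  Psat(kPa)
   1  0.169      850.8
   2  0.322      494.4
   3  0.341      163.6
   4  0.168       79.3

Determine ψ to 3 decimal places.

ψ = 0.265

Raoult's law: Kᵢ = Pᵢˢᵃᵗ/P = Pᵢˢᵃᵗ/319.6.
  K_1 = 850.8/319.6 = 2.66208, K_2 = 494.4/319.6 = 1.54693, K_3 = 163.6/319.6 = 0.51189, K_4 = 79.3/319.6 = 0.24812
Rachford–Rice: g(ψ) = Σ zᵢ(Kᵢ−1)/(1+ψ(Kᵢ−1)) = 0.
g(0) = ΣzᵢKᵢ − 1 = 0.164 and g(1) = 1 − Σzᵢ/Kᵢ = -0.615, so a root lies in (0, 1).
Newton iteration, ψ⁰ = 0.41:
  ψ = 0.410: g = -0.0798, g' = -0.555 → ψ = 0.266
  ψ = 0.266: g = -0.0008, g' = -0.554 → ψ = 0.265
Converged at ψ = 0.265.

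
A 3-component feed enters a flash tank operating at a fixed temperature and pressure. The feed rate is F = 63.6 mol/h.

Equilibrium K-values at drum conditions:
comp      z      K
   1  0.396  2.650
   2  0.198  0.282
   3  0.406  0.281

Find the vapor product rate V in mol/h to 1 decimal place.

V = 11.8 mol/h

Material balance + equilibrium reduce to Σ zᵢ(Kᵢ−1)/(1+ψ(Kᵢ−1)) = 0.
Check two-phase: ΣzᵢKᵢ = 1.219 > 1 and Σzᵢ/Kᵢ = 2.296 > 1, so g(0) = 0.219 > 0 and g(1) = -1.296 < 0.
Newton–Raphson from ψ = 0.38:
  ψ = 0.380: g = -0.1956, g' = -0.998 → ψ = 0.184
  ψ = 0.184: g = 0.0010, g' = -1.049 → ψ = 0.185
Converged at ψ = 0.185.
Then V = ψ·F = 0.1850·63.6 = 11.8 mol/h and L = F − V = 51.8 mol/h.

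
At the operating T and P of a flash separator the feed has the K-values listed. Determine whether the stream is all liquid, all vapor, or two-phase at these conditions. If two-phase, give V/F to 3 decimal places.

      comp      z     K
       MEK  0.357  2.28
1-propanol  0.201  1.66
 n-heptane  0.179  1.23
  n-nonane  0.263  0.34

two-phase, V/F = 0.770

ΣzᵢKᵢ = 1.457; Σzᵢ/Kᵢ = 1.197.
Both exceed 1, so a two-phase solution exists.
Let ψ = V/F and solve Σ zᵢ(Kᵢ−1)/(1+ψ(Kᵢ−1)) = 0.
Newton iteration, ψ⁰ = 0.5:
  ψ = 0.500: g = 0.1562, g' = -0.530 → ψ = 0.795
  ψ = 0.795: g = -0.0168, g' = -0.695 → ψ = 0.771
  ψ = 0.771: g = -0.0003, g' = -0.668 → ψ = 0.770
Converged at ψ = 0.770.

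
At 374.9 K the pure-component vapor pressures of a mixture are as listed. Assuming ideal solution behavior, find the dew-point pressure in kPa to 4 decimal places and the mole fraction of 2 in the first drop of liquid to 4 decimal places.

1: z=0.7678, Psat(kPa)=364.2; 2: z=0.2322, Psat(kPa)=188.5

At the dew point ψ → 1, so Σzᵢ/Kᵢ = 1 with Kᵢ = Pᵢˢᵃᵗ/P ⇒ 1/P = Σzᵢ/Pᵢˢᵃᵗ.
1/P = 0.7678/364.2 + 0.2322/188.5 = 0.0033400 ⇒ P = 299.4001 kPa
xᵢ = zᵢP/Pᵢˢᵃᵗ ⇒ x_2 = 0.2322·299.4001/188.5 = 0.3688

Pdew = 299.4001 kPa, x_2 = 0.3688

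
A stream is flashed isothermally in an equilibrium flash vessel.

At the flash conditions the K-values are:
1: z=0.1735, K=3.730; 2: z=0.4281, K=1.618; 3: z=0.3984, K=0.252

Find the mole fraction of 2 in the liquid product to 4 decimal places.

x_2 = 0.3406

Material balance + equilibrium reduce to Σ zᵢ(Kᵢ−1)/(1+ψ(Kᵢ−1)) = 0.
Check two-phase: ΣzᵢKᵢ = 1.4402 > 1 and Σzᵢ/Kᵢ = 1.8921 > 1, so g(0) = 0.4402 > 0 and g(1) = -0.8921 < 0.
Newton iteration, ψ⁰ = 0.41:
  ψ = 0.4100: g = 0.00476, g' = -0.8557 → ψ = 0.4156
Converged at ψ = 0.4156.
Compositions from xᵢ = zᵢ/(1+ψ(Kᵢ−1)), yᵢ = Kᵢxᵢ:
  1: x = 0.0813, y = 0.3032
  2: x = 0.3406, y = 0.5511
  3: x = 0.5781, y = 0.1457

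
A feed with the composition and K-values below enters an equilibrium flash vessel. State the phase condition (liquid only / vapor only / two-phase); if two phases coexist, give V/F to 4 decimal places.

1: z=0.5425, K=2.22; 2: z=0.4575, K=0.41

ΣzᵢKᵢ = 1.3919; Σzᵢ/Kᵢ = 1.3602.
Both exceed 1, so a two-phase solution exists.
Rachford–Rice: g(ψ) = Σ zᵢ(Kᵢ−1)/(1+ψ(Kᵢ−1)) = 0.
Binary case is linear: z₁(K₁−1)(1+ψ(K₂−1)) + z₂(K₂−1)(1+ψ(K₁−1)) = 0
⇒ ψ = [z₁(K₁−1)+z₂(K₂−1)] / [−(K₁−1)(K₂−1)] = 0.39193/0.71980 = 0.5445

two-phase, V/F = 0.5445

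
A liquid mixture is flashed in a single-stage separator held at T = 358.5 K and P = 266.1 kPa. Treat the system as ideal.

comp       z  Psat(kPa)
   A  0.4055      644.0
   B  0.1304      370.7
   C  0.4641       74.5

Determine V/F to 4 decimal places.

V/F = 0.3290

Raoult's law: Kᵢ = Pᵢˢᵃᵗ/P = Pᵢˢᵃᵗ/266.1.
  K_A = 644.0/266.1 = 2.420143, K_B = 370.7/266.1 = 1.393085, K_C = 74.5/266.1 = 0.279970
Material balance + equilibrium reduce to Σ zᵢ(Kᵢ−1)/(1+V/F(Kᵢ−1)) = 0.
Check two-phase: ΣzᵢKᵢ = 1.2930 > 1 and Σzᵢ/Kᵢ = 1.9188 > 1, so g(0) = 0.2930 > 0 and g(1) = -0.9188 < 0.
Newton iteration, V/F⁰ = 0.54:
  V/F = 0.5400: g = -0.17854, g' = -0.9198 → V/F = 0.3459
  V/F = 0.3459: g = -0.01369, g' = -0.8101 → V/F = 0.3290
Converged at V/F = 0.3290.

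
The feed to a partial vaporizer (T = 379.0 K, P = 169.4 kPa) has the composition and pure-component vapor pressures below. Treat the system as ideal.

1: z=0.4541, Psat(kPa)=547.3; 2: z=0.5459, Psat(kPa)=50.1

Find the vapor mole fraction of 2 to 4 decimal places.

y_2 = 0.2248

Raoult's law: Kᵢ = Pᵢˢᵃᵗ/P = Pᵢˢᵃᵗ/169.4.
  K_1 = 547.3/169.4 = 3.230815, K_2 = 50.1/169.4 = 0.295750
Binary case is linear: z₁(K₁−1)(1+ψ(K₂−1)) + z₂(K₂−1)(1+ψ(K₁−1)) = 0
⇒ ψ = [z₁(K₁−1)+z₂(K₂−1)] / [−(K₁−1)(K₂−1)] = 0.62856/1.57105 = 0.4001
Compositions from xᵢ = zᵢ/(1+ψ(Kᵢ−1)), yᵢ = Kᵢxᵢ:
  1: x = 0.2399, y = 0.7752
  2: x = 0.7601, y = 0.2248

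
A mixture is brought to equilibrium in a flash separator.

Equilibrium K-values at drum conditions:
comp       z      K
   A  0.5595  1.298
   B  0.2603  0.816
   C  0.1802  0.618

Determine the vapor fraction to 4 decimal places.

Let ψ = V/F and solve Σ zᵢ(Kᵢ−1)/(1+ψ(Kᵢ−1)) = 0.
g(0) = ΣzᵢKᵢ − 1 = 0.0500 and g(1) = 1 − Σzᵢ/Kᵢ = -0.0416, so a root lies in (0, 1).
Iterate (Newton) starting at ψ = 0.5:
  ψ = 0.5000: g = 0.00727, g' = -0.0885 → ψ = 0.5822
  ψ = 0.5822: g = -0.00008, g' = -0.0906 → ψ = 0.5813
Converged at ψ = 0.5813.

ψ = 0.5813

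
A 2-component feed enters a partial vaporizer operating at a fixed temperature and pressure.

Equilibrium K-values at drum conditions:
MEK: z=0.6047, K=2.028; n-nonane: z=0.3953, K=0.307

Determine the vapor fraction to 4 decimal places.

ψ = 0.4880

Iterate (Newton) starting at ψ = 0.41:
  ψ = 0.4100: g = 0.05464, g' = -0.6867 → ψ = 0.4896
  ψ = 0.4896: g = -0.00109, g' = -0.7176 → ψ = 0.4881
Converged at ψ = 0.4880.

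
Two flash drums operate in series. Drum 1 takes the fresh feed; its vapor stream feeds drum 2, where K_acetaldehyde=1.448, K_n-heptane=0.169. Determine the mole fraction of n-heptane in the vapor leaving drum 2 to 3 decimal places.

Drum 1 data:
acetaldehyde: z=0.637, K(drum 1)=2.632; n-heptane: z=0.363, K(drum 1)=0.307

y_n-heptane (drum 2) = 0.059

Drum 1:
Let ψ₁ = V/F and solve Σ zᵢ(Kᵢ−1)/(1+ψ₁(Kᵢ−1)) = 0.
Feasibility: ΣzᵢKᵢ = 1.788, Σzᵢ/Kᵢ = 1.424 — both > 1, two phases present.
Binary case is linear: z₁(K₁−1)(1+ψ₁(K₂−1)) + z₂(K₂−1)(1+ψ₁(K₁−1)) = 0
⇒ ψ₁ = [z₁(K₁−1)+z₂(K₂−1)] / [−(K₁−1)(K₂−1)] = 0.7880/1.1310 = 0.697
Drum-1 compositions:
  acetaldehyde: x = 0.298, y = 0.785
  n-heptane: x = 0.702, y = 0.215
Drum-2 feed = drum-1 vapor: z₂ = (0.7845, 0.2155).
Drum 2:
Rachford–Rice: g(ψ₂) = Σ zᵢ(Kᵢ−1)/(1+ψ₂(Kᵢ−1)) = 0.
g(0) = ΣzᵢKᵢ − 1 = 0.172 and g(1) = 1 − Σzᵢ/Kᵢ = -0.817, so a root lies in (0, 1).
Binary case is linear: z₁(K₁−1)(1+ψ₂(K₂−1)) + z₂(K₂−1)(1+ψ₂(K₁−1)) = 0
⇒ ψ₂ = [z₁(K₁−1)+z₂(K₂−1)] / [−(K₁−1)(K₂−1)] = 0.1724/0.3723 = 0.463
  acetaldehyde: x = 0.650, y = 0.941
  n-heptane: x = 0.350, y = 0.059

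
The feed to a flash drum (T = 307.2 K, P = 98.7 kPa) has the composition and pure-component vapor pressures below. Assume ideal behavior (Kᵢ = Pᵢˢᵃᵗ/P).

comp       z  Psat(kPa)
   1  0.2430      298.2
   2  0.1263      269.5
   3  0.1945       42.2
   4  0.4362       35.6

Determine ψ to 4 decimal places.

Raoult's law: Kᵢ = Pᵢˢᵃᵗ/P = Pᵢˢᵃᵗ/98.7.
  K_1 = 298.2/98.7 = 3.021277, K_2 = 269.5/98.7 = 2.730496, K_3 = 42.2/98.7 = 0.427558, K_4 = 35.6/98.7 = 0.360689
Material balance + equilibrium reduce to Σ zᵢ(Kᵢ−1)/(1+ψ(Kᵢ−1)) = 0.
g(0) = ΣzᵢKᵢ − 1 = 0.3195 and g(1) = 1 − Σzᵢ/Kᵢ = -0.7909, so a root lies in (0, 1).
Newton–Raphson from ψ = 0.69:
  ψ = 0.6900: g = -0.37828, g' = -0.9966 → ψ = 0.3104
  ψ = 0.3104: g = -0.03933, g' = -0.9066 → ψ = 0.2670
  ψ = 0.2670: g = 0.00076, g' = -0.9437 → ψ = 0.2679
Converged at ψ = 0.2679.

ψ = 0.2679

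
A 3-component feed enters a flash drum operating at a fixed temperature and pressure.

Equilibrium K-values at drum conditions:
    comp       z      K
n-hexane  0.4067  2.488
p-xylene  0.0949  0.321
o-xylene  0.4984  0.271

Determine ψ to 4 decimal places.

ψ = 0.1653

Rachford–Rice: g(ψ) = Σ zᵢ(Kᵢ−1)/(1+ψ(Kᵢ−1)) = 0.
Feasibility: ΣzᵢKᵢ = 1.1774, Σzᵢ/Kᵢ = 2.2982 — both > 1, two phases present.
Newton–Raphson from ψ = 0.62:
  ψ = 0.6200: g = -0.45951, g' = -1.2561 → ψ = 0.2542
  ψ = 0.2542: g = -0.08474, g' = -0.9370 → ψ = 0.1637
  ψ = 0.1637: g = 0.00154, g' = -0.9792 → ψ = 0.1653
Converged at ψ = 0.1653.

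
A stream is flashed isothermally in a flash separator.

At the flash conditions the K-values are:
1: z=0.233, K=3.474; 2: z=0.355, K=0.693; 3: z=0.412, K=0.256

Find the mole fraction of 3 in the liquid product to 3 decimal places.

Iterate (Newton) starting at V/F = 0.5:
  V/F = 0.500: g = -0.3592, g' = -0.910 → V/F = 0.105
  V/F = 0.105: g = 0.0121, g' = -1.202 → V/F = 0.115
Converged at V/F = 0.115.
Compositions from xᵢ = zᵢ/(1+V/F(Kᵢ−1)), yᵢ = Kᵢxᵢ:
  1: x = 0.181, y = 0.630
  2: x = 0.368, y = 0.255
  3: x = 0.451, y = 0.115

x_3 = 0.451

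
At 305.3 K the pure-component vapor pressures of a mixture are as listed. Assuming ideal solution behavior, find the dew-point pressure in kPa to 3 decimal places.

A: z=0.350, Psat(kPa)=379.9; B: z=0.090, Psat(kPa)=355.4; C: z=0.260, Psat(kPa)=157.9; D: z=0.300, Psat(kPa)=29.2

Pdew = 76.364 kPa

At the dew point ψ → 1, so Σzᵢ/Kᵢ = 1 with Kᵢ = Pᵢˢᵃᵗ/P ⇒ 1/P = Σzᵢ/Pᵢˢᵃᵗ.
1/P = 0.350/379.9 + 0.090/355.4 + 0.260/157.9 + 0.300/29.2 = 0.013095 ⇒ P = 76.364 kPa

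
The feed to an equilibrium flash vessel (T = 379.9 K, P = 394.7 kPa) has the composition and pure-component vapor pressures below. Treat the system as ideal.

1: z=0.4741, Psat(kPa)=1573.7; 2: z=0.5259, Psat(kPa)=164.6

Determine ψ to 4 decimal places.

ψ = 0.6372

Raoult's law: Kᵢ = Pᵢˢᵃᵗ/P = Pᵢˢᵃᵗ/394.7.
  K_1 = 1573.7/394.7 = 3.987079, K_2 = 164.6/394.7 = 0.417026
Let ψ = V/F and solve Σ zᵢ(Kᵢ−1)/(1+ψ(Kᵢ−1)) = 0.
Check two-phase: ΣzᵢKᵢ = 2.1096 > 1 and Σzᵢ/Kᵢ = 1.3800 > 1, so g(0) = 1.1096 > 0 and g(1) = -0.3800 < 0.
Binary case is linear: z₁(K₁−1)(1+ψ(K₂−1)) + z₂(K₂−1)(1+ψ(K₁−1)) = 0
⇒ ψ = [z₁(K₁−1)+z₂(K₂−1)] / [−(K₁−1)(K₂−1)] = 1.10959/1.74139 = 0.6372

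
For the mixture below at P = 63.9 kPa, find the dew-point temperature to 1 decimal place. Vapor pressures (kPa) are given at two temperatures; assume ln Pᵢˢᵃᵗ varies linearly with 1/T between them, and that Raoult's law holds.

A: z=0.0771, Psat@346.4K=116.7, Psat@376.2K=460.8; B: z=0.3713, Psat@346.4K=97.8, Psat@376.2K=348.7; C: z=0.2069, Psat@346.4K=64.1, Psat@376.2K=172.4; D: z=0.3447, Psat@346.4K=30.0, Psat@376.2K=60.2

T = 352.9 K

Dew-point temperature: Σzᵢ·P/Pᵢˢᵃᵗ(T) = 1. Interpolate ln Pᵢˢᵃᵗ = aᵢ + bᵢ/T.
  T = 346.4 K: ΣzᵢP/Pᵢˢᵃᵗ = 1.2253
  T = 376.2 K: ΣzᵢP/Pᵢˢᵃᵗ = 0.5213
  T = 361.3 K: ΣzᵢP/Pᵢˢᵃᵗ = 0.7799
  T = 353.9 K: ΣzᵢP/Pᵢˢᵃᵗ = 0.9696
  T = 350.1 K: ΣzᵢP/Pᵢˢᵃᵗ = 1.0897
  T = 352.0 K: ΣzᵢP/Pᵢˢᵃᵗ = 1.0274
Interpolating between 352.0 K and 353.9 K gives T ≈ 352.9 K.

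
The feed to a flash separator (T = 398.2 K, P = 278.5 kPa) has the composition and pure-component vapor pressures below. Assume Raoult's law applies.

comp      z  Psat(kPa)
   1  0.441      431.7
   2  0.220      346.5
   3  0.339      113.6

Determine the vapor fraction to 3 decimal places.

ψ = 0.349

Raoult's law: Kᵢ = Pᵢˢᵃᵗ/P = Pᵢˢᵃᵗ/278.5.
  K_1 = 431.7/278.5 = 1.55009, K_2 = 346.5/278.5 = 1.24417, K_3 = 113.6/278.5 = 0.40790
Newton iteration, ψ⁰ = 0.52:
  ψ = 0.520: g = -0.0537, g' = -0.339 → ψ = 0.362
  ψ = 0.362: g = -0.0037, g' = -0.296 → ψ = 0.349
Converged at ψ = 0.349.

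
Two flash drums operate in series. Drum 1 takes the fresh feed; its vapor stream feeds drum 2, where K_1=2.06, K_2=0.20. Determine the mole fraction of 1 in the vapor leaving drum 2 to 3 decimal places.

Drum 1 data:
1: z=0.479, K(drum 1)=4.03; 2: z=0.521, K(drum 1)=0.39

Drum 1:
Material balance + equilibrium reduce to Σ zᵢ(Kᵢ−1)/(1+ψ₁(Kᵢ−1)) = 0.
Feasibility: ΣzᵢKᵢ = 2.134, Σzᵢ/Kᵢ = 1.455 — both > 1, two phases present.
Binary case is linear: z₁(K₁−1)(1+ψ₁(K₂−1)) + z₂(K₂−1)(1+ψ₁(K₁−1)) = 0
⇒ ψ₁ = [z₁(K₁−1)+z₂(K₂−1)] / [−(K₁−1)(K₂−1)] = 1.1336/1.8483 = 0.613
Drum-1 compositions:
  1: x = 0.168, y = 0.675
  2: x = 0.832, y = 0.325
Drum-2 feed = drum-1 vapor: z₂ = (0.6754, 0.3246).
Drum 2:
Let ψ₂ = V/F and solve Σ zᵢ(Kᵢ−1)/(1+ψ₂(Kᵢ−1)) = 0.
g(0) = ΣzᵢKᵢ − 1 = 0.456 and g(1) = 1 − Σzᵢ/Kᵢ = -0.951, so a root lies in (0, 1).
Binary case is linear: z₁(K₁−1)(1+ψ₂(K₂−1)) + z₂(K₂−1)(1+ψ₂(K₁−1)) = 0
⇒ ψ₂ = [z₁(K₁−1)+z₂(K₂−1)] / [−(K₁−1)(K₂−1)] = 0.4562/0.8480 = 0.538
  1: x = 0.430, y = 0.886
  2: x = 0.570, y = 0.114

y_1 (drum 2) = 0.886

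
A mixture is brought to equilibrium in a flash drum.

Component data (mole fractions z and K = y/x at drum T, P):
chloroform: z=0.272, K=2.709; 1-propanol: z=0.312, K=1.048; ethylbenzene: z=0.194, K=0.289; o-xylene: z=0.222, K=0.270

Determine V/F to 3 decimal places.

Newton–Raphson from V/F = 0.6:
  V/F = 0.600: g = -0.2849, g' = -0.867 → V/F = 0.272
  V/F = 0.272: g = -0.0408, g' = -0.706 → V/F = 0.214
  V/F = 0.214: g = 0.0006, g' = -0.729 → V/F = 0.215
Converged at V/F = 0.215.

V/F = 0.215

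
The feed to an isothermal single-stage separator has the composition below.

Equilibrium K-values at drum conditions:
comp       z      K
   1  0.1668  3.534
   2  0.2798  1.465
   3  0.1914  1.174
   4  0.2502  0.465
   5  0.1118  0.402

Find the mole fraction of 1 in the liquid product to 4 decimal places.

x_1 = 0.0664

Let β = V/F and solve Σ zᵢ(Kᵢ−1)/(1+β(Kᵢ−1)) = 0.
Check two-phase: ΣzᵢKᵢ = 1.3854 > 1 and Σzᵢ/Kᵢ = 1.2174 > 1, so g(0) = 0.3854 > 0 and g(1) = -0.2174 < 0.
Newton–Raphson from β = 0.5:
  β = 0.5000: g = 0.04453, g' = -0.4680 → β = 0.5952
  β = 0.5952: g = 0.00041, g' = -0.4627 → β = 0.5961
Converged at β = 0.5961.
Compositions from xᵢ = zᵢ/(1+β(Kᵢ−1)), yᵢ = Kᵢxᵢ:
  1: x = 0.0664, y = 0.2348
  2: x = 0.2191, y = 0.3210
  3: x = 0.1734, y = 0.2036
  4: x = 0.3673, y = 0.1708
  5: x = 0.1737, y = 0.0698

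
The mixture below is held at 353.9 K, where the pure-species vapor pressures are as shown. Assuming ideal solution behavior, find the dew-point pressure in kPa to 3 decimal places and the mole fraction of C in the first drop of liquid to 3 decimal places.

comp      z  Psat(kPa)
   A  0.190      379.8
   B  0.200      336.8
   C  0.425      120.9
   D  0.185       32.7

At the dew point ψ → 1, so Σzᵢ/Kᵢ = 1 with Kᵢ = Pᵢˢᵃᵗ/P ⇒ 1/P = Σzᵢ/Pᵢˢᵃᵗ.
1/P = 0.190/379.8 + 0.200/336.8 + 0.425/120.9 + 0.185/32.7 = 0.010267 ⇒ P = 97.401 kPa
xᵢ = zᵢP/Pᵢˢᵃᵗ ⇒ x_C = 0.425·97.401/120.9 = 0.342

Pdew = 97.401 kPa, x_C = 0.342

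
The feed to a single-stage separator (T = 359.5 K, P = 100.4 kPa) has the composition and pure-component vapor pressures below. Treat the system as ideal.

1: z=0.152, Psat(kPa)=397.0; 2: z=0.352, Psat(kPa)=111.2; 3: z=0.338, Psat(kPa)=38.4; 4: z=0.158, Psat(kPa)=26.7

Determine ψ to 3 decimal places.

Raoult's law: Kᵢ = Pᵢˢᵃᵗ/P = Pᵢˢᵃᵗ/100.4.
  K_1 = 397.0/100.4 = 3.95418, K_2 = 111.2/100.4 = 1.10757, K_3 = 38.4/100.4 = 0.38247, K_4 = 26.7/100.4 = 0.26594
Material balance + equilibrium reduce to Σ zᵢ(Kᵢ−1)/(1+ψ(Kᵢ−1)) = 0.
g(0) = ΣzᵢKᵢ − 1 = 0.162 and g(1) = 1 − Σzᵢ/Kᵢ = -0.834, so a root lies in (0, 1).
Newton–Raphson from ψ = 0.45:
  ψ = 0.450: g = -0.2334, g' = -0.685 → ψ = 0.109
  ψ = 0.109: g = 0.0268, g' = -1.010 → ψ = 0.136
  ψ = 0.136: g = 0.0010, g' = -0.938 → ψ = 0.137
Converged at ψ = 0.137.

ψ = 0.137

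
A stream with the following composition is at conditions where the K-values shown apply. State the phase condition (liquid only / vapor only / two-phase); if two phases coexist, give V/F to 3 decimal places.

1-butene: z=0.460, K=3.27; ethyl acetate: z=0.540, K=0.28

ΣzᵢKᵢ = 1.655; Σzᵢ/Kᵢ = 2.069.
Both exceed 1, so a two-phase solution exists.
Iterate (Newton) starting at ψ = 0.5:
  ψ = 0.500: g = -0.1184, g' = -1.203 → ψ = 0.402
  ψ = 0.402: g = -0.0007, g' = -1.203 → ψ = 0.401
Converged at ψ = 0.401.

two-phase, V/F = 0.401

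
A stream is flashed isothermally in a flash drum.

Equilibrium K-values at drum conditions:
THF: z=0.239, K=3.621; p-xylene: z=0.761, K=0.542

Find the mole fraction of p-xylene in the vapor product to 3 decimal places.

Rachford–Rice: g(V/F) = Σ zᵢ(Kᵢ−1)/(1+V/F(Kᵢ−1)) = 0.
Feasibility: ΣzᵢKᵢ = 1.278, Σzᵢ/Kᵢ = 1.470 — both > 1, two phases present.
Binary case is linear: z₁(K₁−1)(1+V/F(K₂−1)) + z₂(K₂−1)(1+V/F(K₁−1)) = 0
⇒ V/F = [z₁(K₁−1)+z₂(K₂−1)] / [−(K₁−1)(K₂−1)] = 0.2779/1.2004 = 0.231
Compositions from xᵢ = zᵢ/(1+V/F(Kᵢ−1)), yᵢ = Kᵢxᵢ:
  THF: x = 0.149, y = 0.539
  p-xylene: x = 0.851, y = 0.461

y_p-xylene = 0.461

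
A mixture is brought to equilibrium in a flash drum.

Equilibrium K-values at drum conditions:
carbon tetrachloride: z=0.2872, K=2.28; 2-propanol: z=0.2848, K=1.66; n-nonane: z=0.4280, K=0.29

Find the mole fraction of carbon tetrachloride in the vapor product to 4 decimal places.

y_carbon tetrachloride = 0.4509

Material balance + equilibrium reduce to Σ zᵢ(Kᵢ−1)/(1+β(Kᵢ−1)) = 0.
Feasibility: ΣzᵢKᵢ = 1.2517, Σzᵢ/Kᵢ = 1.7734 — both > 1, two phases present.
Newton iteration, β⁰ = 0.5:
  β = 0.5000: g = -0.10565, g' = -0.7637 → β = 0.3617
  β = 0.3617: g = -0.00584, g' = -0.6913 → β = 0.3532
Converged at β = 0.3532.
Compositions from xᵢ = zᵢ/(1+β(Kᵢ−1)), yᵢ = Kᵢxᵢ:
  carbon tetrachloride: x = 0.1978, y = 0.4509
  2-propanol: x = 0.2310, y = 0.3834
  n-nonane: x = 0.5713, y = 0.1657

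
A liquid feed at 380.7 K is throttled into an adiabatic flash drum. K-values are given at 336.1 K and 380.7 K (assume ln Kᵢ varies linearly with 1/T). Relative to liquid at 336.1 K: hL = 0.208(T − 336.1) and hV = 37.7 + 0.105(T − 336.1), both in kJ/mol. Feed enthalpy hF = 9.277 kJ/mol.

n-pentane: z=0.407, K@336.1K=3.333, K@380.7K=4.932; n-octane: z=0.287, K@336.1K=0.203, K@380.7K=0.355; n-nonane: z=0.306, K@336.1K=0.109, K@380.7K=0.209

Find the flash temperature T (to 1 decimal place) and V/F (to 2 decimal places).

Adiabatic flash: solve Rachford–Rice at each trial T, then check hF = ψ·hV(T) + (1−ψ)·hL(T).
  T = 336.1 K: K = (3.333, 0.203, 0.109), RR gives ψ = 0.227, H_out = 8.552 kJ/mol
  T = 380.7 K: K = (4.932, 0.355, 0.209), RR gives ψ = 0.412, H_out = 22.909 kJ/mol
  T = 358.4 K: K = (4.104, 0.273, 0.154), RR gives ψ = 0.324, H_out = 16.118 kJ/mol
  T = 347.2 K: K = (3.709, 0.236, 0.130), RR gives ψ = 0.278, H_out = 12.465 kJ/mol
  T = 341.6 K: K = (3.517, 0.219, 0.119), RR gives ψ = 0.253, H_out = 10.536 kJ/mol
  T = 338.9 K: K = (3.426, 0.211, 0.114), RR gives ψ = 0.240, H_out = 9.574 kJ/mol
  T = 337.5 K: K = (3.380, 0.207, 0.112), RR gives ψ = 0.234, H_out = 9.066 kJ/mol
Linear interpolation between T = 337.5 (H_out = 9.066) and T = 338.9 (H_out = 9.574) on hF = 9.277 gives T ≈ 338.1 K, at which ψ = 0.24.

T = 338.1 K, V/F = 0.24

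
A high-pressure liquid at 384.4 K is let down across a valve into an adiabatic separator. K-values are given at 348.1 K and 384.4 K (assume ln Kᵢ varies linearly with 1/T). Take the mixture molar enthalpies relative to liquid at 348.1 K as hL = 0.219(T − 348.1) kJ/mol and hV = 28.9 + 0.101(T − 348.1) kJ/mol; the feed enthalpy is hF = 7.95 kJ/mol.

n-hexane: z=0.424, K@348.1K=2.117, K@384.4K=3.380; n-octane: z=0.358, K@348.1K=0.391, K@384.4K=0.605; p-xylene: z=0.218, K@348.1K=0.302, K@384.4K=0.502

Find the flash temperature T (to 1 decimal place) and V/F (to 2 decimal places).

T = 353.5 K, V/F = 0.24

Adiabatic flash: solve Rachford–Rice at each trial T, then check hF = ψ·hV(T) + (1−ψ)·hL(T).
  T = 348.1 K: K = (2.117, 0.391, 0.302), RR gives ψ = 0.144, H_out = 4.155 kJ/mol
  T = 384.4 K: K = (3.380, 0.605, 0.502), RR gives ψ = 0.729, H_out = 25.892 kJ/mol
  T = 366.2 K: K = (2.704, 0.491, 0.394), RR gives ψ = 0.438, H_out = 15.674 kJ/mol
  T = 357.1 K: K = (2.399, 0.439, 0.346), RR gives ψ = 0.299, H_out = 10.283 kJ/mol
  T = 352.6 K: K = (2.255, 0.415, 0.323), RR gives ψ = 0.225, H_out = 7.358 kJ/mol
  T = 354.9 K: K = (2.328, 0.427, 0.335), RR gives ψ = 0.263, H_out = 8.882 kJ/mol
Linear interpolation between T = 352.6 (H_out = 7.358) and T = 354.9 (H_out = 8.882) on hF = 7.95 gives T ≈ 353.5 K, at which ψ = 0.24.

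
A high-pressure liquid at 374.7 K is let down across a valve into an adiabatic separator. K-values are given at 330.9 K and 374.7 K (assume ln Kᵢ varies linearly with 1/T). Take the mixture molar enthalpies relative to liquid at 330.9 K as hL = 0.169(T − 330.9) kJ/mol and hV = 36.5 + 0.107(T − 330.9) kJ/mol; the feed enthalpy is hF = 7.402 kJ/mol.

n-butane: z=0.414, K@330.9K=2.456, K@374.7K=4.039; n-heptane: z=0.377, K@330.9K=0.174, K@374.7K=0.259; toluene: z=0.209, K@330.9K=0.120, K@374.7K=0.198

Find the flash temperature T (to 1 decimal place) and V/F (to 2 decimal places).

Adiabatic flash: solve Rachford–Rice at each trial T, then check hF = ψ·hV(T) + (1−ψ)·hL(T).
  T = 330.9 K: K = (2.456, 0.174, 0.120), RR gives ψ = 0.087, H_out = 3.186 kJ/mol
  T = 374.7 K: K = (4.039, 0.259, 0.198), RR gives ψ = 0.350, H_out = 19.215 kJ/mol
  T = 352.8 K: K = (3.199, 0.215, 0.157), RR gives ψ = 0.247, H_out = 12.382 kJ/mol
  T = 341.9 K: K = (2.816, 0.194, 0.138), RR gives ψ = 0.179, H_out = 8.253 kJ/mol
  T = 336.4 K: K = (2.633, 0.184, 0.129), RR gives ψ = 0.136, H_out = 5.863 kJ/mol
  T = 339.1 K: K = (2.722, 0.189, 0.133), RR gives ψ = 0.158, H_out = 7.068 kJ/mol
  T = 340.5 K: K = (2.769, 0.192, 0.135), RR gives ψ = 0.168, H_out = 7.668 kJ/mol
Linear interpolation between T = 339.1 (H_out = 7.068) and T = 340.5 (H_out = 7.668) on hF = 7.402 gives T ≈ 339.9 K, at which ψ = 0.16.

T = 339.9 K, V/F = 0.16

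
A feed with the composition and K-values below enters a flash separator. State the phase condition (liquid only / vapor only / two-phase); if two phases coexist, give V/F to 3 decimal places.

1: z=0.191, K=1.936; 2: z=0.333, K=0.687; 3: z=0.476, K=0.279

liquid only

ΣzᵢKᵢ = 0.731; Σzᵢ/Kᵢ = 2.289.
Since ΣzᵢKᵢ < 1 the mixture is below its bubble point — single liquid phase.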